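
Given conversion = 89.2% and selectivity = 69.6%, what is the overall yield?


Overall yield = conversion (%) * selectivity (%) / 100
Conversion = 89.2%, Selectivity = 69.6%
Y = 89.2 * 69.6 / 100
= 62.0832 %

62.0832 %


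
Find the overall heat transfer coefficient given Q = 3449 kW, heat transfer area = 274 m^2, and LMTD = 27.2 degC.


From Q = U*A*LMTD, U = Q / (A * LMTD)
U = 3449 / (274 * 27.2) = 3449 / 7452.8 = 0.4628

0.4628 kW/(m^2*K)


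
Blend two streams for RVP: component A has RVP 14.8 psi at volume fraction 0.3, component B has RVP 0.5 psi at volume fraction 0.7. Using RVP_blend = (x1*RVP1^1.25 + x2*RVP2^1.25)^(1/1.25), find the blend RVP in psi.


Chevron index: RVP_blend = (sum xi*RVPi^1.25)^(1/1.25)
RVP^1.25 terms: 0.3 * 14.8^1.25 + 0.7 * 0.5^1.25 = 9.00291
RVP_blend = 9.00291^(1/1.25) = 5.801

5.801 psi


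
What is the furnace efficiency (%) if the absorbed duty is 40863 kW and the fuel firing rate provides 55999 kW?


Furnace efficiency = Q_absorbed / Q_fuel * 100
= 40863 / 55999 * 100 = 72.97

72.97 %


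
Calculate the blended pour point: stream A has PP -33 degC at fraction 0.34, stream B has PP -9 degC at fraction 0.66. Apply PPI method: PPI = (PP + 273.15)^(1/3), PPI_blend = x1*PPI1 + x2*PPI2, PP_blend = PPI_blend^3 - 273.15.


PPI_1 = (-33 + 273.15)^(1/3) = 6.215759
PPI_2 = (-9 + 273.15)^(1/3) = 6.416283
PPI_blend = 0.34 * 6.215759 + 0.66 * 6.416283 = 6.348105
PP_blend = 6.348105^3 - 273.15 = 255.8187 - 273.15 = -17.33

-17.33 degC


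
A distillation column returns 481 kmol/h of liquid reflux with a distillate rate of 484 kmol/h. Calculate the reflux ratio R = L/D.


Reflux ratio definition: R = L / D (liquid returned / distillate withdrawn)
L = 481 kmol/h, D = 484 kmol/h
R = 481 / 484 = 0.9938

0.9938


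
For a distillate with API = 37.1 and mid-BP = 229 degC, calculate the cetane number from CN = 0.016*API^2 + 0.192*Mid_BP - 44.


CN = 0.016 * 37.1^2 + 0.192 * 229 - 44
CN = 22.02256 + 43.968 - 44 = 21.99056

21.99056


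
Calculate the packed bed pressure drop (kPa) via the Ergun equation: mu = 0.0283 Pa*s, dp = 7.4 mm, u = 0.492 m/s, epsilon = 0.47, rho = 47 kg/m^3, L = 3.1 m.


dp = 7.4 mm = 0.0074 m
Viscous term = 150*0.0283*0.492*(1-0.47)^2 / (0.0074^2*0.47^3) = 103190
Inertial term = 1.75*47*0.492^2*(1-0.47) / (0.0074*0.47^3) = 13734.6
dP/L = 103190 + 13734.6 = 116925 Pa/m
dP = 116925 * 3.1 / 1000 = 362.5 kPa

362.5 kPa


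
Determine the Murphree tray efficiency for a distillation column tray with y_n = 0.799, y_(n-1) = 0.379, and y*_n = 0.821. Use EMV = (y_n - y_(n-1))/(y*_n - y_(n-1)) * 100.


Murphree vapor efficiency: EMV = (y_n - y_(n-1)) / (y*_n - y_(n-1)) * 100
EMV = (0.799 - 0.379) / (0.821 - 0.379) * 100 = 0.42 / 0.442 * 100 = 95.02

95.02 %


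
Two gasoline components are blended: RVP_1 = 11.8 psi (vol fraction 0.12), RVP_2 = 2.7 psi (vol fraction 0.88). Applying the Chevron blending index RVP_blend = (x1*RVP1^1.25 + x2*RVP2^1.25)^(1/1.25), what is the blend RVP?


Chevron index: RVP_blend = (sum xi*RVPi^1.25)^(1/1.25)
RVP^1.25 terms: 0.12 * 11.8^1.25 + 0.88 * 2.7^1.25 = 5.67012
RVP_blend = 5.67012^(1/1.25) = 4.008

4.008 psi


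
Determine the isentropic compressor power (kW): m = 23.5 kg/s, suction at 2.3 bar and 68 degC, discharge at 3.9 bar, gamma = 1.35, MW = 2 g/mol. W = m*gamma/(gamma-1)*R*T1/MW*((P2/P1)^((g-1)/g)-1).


Isentropic work: W = m*(gamma/(gamma-1))*(R*T1/MW)*((P2/P1)^((gamma-1)/gamma) - 1)
T1 = 68 + 273.15 = 341.15 K
Pressure ratio = 3.9 / 2.3 = 1.69565
Exponent = (1.35 - 1)/1.35 = 0.259259
(P2/P1)^exp - 1 = 1.69565^0.259259 - 1 = 0.14672
W = 23.5 * 1.35 / 0.35 * 8.314 * 341.15 / 2 * 0.14672 = 18860

18860 kW


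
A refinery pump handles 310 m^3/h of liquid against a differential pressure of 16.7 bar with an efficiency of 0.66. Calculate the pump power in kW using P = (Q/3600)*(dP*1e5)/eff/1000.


Q = 310 / 3600 = 0.0861111 m^3/s
P = 0.0861111 * (16.7 * 1e5) / 0.66 / 1000 = 217.9

217.9 kW


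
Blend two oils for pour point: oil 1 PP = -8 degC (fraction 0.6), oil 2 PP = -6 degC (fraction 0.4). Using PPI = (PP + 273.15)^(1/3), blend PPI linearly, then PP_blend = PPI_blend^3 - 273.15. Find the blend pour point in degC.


PPI_1 = (-8 + 273.15)^(1/3) = 6.42437
PPI_2 = (-6 + 273.15)^(1/3) = 6.440482
PPI_blend = 0.6 * 6.42437 + 0.4 * 6.440482 = 6.430815
PP_blend = 6.430815^3 - 273.15 = 265.9488 - 273.15 = -7.2

-7.2 degC


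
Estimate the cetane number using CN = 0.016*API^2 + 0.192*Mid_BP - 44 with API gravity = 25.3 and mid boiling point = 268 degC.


CN = 0.016 * 25.3^2 + 0.192 * 268 - 44
CN = 10.24144 + 51.456 - 44 = 17.69744

17.69744


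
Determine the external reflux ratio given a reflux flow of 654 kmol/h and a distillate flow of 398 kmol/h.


Reflux ratio definition: R = L / D (liquid returned / distillate withdrawn)
L = 654 kmol/h, D = 398 kmol/h
R = 654 / 398 = 1.643

1.643


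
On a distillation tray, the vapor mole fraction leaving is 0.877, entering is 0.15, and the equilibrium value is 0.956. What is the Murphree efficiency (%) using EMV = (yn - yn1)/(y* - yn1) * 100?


Murphree vapor efficiency: EMV = (y_n - y_(n-1)) / (y*_n - y_(n-1)) * 100
EMV = (0.877 - 0.15) / (0.956 - 0.15) * 100 = 0.727 / 0.806 * 100 = 90.20

90.20 %


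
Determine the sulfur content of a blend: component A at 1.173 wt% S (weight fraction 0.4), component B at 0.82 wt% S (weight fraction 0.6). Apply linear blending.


Linear sulfur blending: S_blend = x1*S1 + x2*S2
Contribution 1: 0.4 * 1.173 = 0.4692 wt%
Contribution 2: 0.6 * 0.82 = 0.492 wt%
S_blend = 0.4692 + 0.492 = 0.9612

0.9612 wt%


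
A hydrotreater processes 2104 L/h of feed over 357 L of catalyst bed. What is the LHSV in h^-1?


LHSV = volumetric feed rate / catalyst volume
= 2104 L/h / 357 L
= 5.894 h^-1

5.894 h^-1


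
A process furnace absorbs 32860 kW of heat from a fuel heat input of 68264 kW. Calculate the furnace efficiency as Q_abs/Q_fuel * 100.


Furnace efficiency = Q_absorbed / Q_fuel * 100
= 32860 / 68264 * 100 = 48.14

48.14 %


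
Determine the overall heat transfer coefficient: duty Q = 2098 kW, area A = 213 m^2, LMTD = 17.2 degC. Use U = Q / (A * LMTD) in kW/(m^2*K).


From Q = U*A*LMTD, U = Q / (A * LMTD)
U = 2098 / (213 * 17.2) = 2098 / 3663.6 = 0.5727

0.5727 kW/(m^2*K)


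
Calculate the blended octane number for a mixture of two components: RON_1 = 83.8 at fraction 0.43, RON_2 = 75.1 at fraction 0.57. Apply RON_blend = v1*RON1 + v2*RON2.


Linear blending: RON_blend = sum(vi * RONi)
Contribution 1: 0.43 * 83.8 = 36.034
Contribution 2: 0.57 * 75.1 = 42.807
RON_blend = 36.034 + 42.807 = 78.841

78.841


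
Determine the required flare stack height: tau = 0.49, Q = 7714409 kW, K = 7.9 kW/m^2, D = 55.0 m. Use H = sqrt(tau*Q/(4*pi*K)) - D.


tau*Q/(4*pi*K) = 0.49 * 7714409 / (4 * pi * 7.9) = 38076.9
sqrt(38076.9) = 195.133
H = 195.133 - 55.0 = 140.1

140.1 m


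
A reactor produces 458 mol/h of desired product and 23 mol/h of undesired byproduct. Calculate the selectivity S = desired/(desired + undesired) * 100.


Selectivity = desired / (desired + undesired) * 100
Total products = 458 + 23 = 481 mol/h
S = 458 / 481 * 100
= 0.9522 * 100
= 95.22 %

95.22 %


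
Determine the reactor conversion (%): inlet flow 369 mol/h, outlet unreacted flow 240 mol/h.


X = (F_in - F_out) / F_in * 100
Moles reacted = 369 - 240 = 129
X = 129 / 369 * 100
= 0.3496 * 100
= 34.96 %

34.96 %


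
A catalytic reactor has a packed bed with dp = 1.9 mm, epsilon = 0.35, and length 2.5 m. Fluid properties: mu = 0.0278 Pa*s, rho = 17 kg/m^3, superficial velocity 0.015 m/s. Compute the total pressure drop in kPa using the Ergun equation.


dp = 1.9 mm = 0.0019 m
Viscous term = 150*0.0278*0.015*(1-0.35)^2 / (0.0019^2*0.35^3) = 170743
Inertial term = 1.75*17*0.015^2*(1-0.35) / (0.0019*0.35^3) = 53.4103
dP/L = 170743 + 53.4103 = 170796 Pa/m
dP = 170796 * 2.5 / 1000 = 427.0 kPa

427.0 kPa


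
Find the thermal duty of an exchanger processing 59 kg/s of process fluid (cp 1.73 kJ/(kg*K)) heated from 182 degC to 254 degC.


Q = m_dot * cp * delta_T
delta_T = 254 - 182 = 72 K
Q = 59 * 1.73 * 72
= 102.07 * 72
= 7349.04 kW

7349.04 kW


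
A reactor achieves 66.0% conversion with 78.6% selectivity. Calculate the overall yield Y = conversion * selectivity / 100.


Overall yield = conversion (%) * selectivity (%) / 100
Conversion = 66.0%, Selectivity = 78.6%
Y = 66.0 * 78.6 / 100
= 51.876 %

51.876 %


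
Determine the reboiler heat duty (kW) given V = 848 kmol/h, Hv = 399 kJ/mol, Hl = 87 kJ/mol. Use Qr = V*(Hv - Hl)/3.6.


Qr = 848 * (399 - 87) / 3.6 = 848 * 312 / 3.6 = 73490

73490 kW


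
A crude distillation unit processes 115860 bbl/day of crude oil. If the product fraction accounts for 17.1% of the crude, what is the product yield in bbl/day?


Crude throughput = 115860 bbl/day
Fraction yield = 17.1%
yield = throughput * fraction / 100
yield = 115860 * 17.1 / 100 = 19812.06

19812.06 bbl/day


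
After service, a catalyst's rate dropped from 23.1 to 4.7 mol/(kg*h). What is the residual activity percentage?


Activity (%) = (rate_used / rate_fresh) * 100
rate_used = 4.7, rate_fresh = 23.1
= (4.7 / 23.1) * 100
= 0.2035 * 100 = 20.35

20.35 %


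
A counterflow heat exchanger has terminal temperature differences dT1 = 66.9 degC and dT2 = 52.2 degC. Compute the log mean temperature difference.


LMTD = (dT1 - dT2) / ln(dT1/dT2)
= (66.9 - 52.2) / ln(66.9 / 52.2) = 14.7 / 0.248116 = 59.25

59.25 degC


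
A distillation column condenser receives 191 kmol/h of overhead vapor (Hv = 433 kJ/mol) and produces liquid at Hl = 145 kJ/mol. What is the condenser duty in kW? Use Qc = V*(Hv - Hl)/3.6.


Qc = 191 * (433 - 145) / 3.6 = 191 * 288 / 3.6 = 15280

15280 kW


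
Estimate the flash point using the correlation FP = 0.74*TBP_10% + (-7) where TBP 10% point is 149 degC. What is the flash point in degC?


FP = 0.74 * 149 + (-7) = 103.26

103.26 degC


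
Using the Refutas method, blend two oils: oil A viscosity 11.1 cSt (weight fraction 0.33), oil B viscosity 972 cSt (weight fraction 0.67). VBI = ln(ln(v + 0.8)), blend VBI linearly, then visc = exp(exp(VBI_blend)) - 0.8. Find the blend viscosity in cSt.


Refutas method: VBN_i = 14.534*ln(ln(visc_i + 0.8)) + 10.975, blended linearly by mass fraction; since VBN is linear in VBI_i = ln(ln(visc_i + 0.8)) and the fractions sum to 1, blend VBI directly: visc = exp(exp(VBI_blend)) - 0.8
VBI_1 = ln(ln(11.1 + 0.8)) = 0.906862
VBI_2 = ln(ln(972 + 0.8)) = 1.92864
VBI_blend = 0.33 * 0.906862 + 0.67 * 1.92864 = 1.59145
visc_blend = exp(exp(1.59145)) - 0.8 = 135.0

135.0 cSt


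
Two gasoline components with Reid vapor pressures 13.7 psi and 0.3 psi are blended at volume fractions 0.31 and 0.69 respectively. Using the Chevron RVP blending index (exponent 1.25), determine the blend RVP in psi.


Chevron index: RVP_blend = (sum xi*RVPi^1.25)^(1/1.25)
RVP^1.25 terms: 0.31 * 13.7^1.25 + 0.69 * 0.3^1.25 = 8.32396
RVP_blend = 8.32396^(1/1.25) = 5.448

5.448 psi


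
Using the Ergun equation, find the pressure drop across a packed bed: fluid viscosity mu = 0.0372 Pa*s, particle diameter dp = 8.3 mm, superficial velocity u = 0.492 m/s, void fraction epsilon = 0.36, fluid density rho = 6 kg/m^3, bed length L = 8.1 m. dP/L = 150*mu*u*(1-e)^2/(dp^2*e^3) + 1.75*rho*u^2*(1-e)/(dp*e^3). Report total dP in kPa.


dp = 8.3 mm = 0.0083 m
Viscous term = 150*0.0372*0.492*(1-0.36)^2 / (0.0083^2*0.36^3) = 349861
Inertial term = 1.75*6*0.492^2*(1-0.36) / (0.0083*0.36^3) = 4200.62
dP/L = 349861 + 4200.62 = 354062 Pa/m
dP = 354062 * 8.1 / 1000 = 2868 kPa

2868 kPa


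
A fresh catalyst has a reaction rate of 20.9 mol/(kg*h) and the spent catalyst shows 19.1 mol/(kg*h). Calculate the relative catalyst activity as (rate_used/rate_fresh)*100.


Activity (%) = (rate_used / rate_fresh) * 100
rate_used = 19.1, rate_fresh = 20.9
= (19.1 / 20.9) * 100
= 0.9139 * 100 = 91.39

91.39 %


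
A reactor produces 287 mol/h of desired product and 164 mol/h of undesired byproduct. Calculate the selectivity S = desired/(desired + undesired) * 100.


Selectivity = desired / (desired + undesired) * 100
Total products = 287 + 164 = 451 mol/h
S = 287 / 451 * 100
= 0.6364 * 100
= 63.64 %

63.64 %


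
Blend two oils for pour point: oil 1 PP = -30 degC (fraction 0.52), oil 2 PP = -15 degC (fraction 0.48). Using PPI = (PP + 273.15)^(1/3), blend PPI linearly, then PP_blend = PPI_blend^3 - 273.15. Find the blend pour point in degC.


PPI_1 = (-30 + 273.15)^(1/3) = 6.241535
PPI_2 = (-15 + 273.15)^(1/3) = 6.36733
PPI_blend = 0.52 * 6.241535 + 0.48 * 6.36733 = 6.301917
PP_blend = 6.301917^3 - 273.15 = 250.2753 - 273.15 = -22.87

-22.87 degC


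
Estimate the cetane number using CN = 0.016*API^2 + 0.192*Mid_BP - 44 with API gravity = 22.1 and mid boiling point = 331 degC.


CN = 0.016 * 22.1^2 + 0.192 * 331 - 44
CN = 7.81456 + 63.552 - 44 = 27.36656

27.36656


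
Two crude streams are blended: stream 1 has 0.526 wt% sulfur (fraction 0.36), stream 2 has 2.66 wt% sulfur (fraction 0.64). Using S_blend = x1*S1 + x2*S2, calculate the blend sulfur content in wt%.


Linear sulfur blending: S_blend = x1*S1 + x2*S2
Contribution 1: 0.36 * 0.526 = 0.18936 wt%
Contribution 2: 0.64 * 2.66 = 1.7024 wt%
S_blend = 0.18936 + 1.7024 = 1.89176

1.89176 wt%


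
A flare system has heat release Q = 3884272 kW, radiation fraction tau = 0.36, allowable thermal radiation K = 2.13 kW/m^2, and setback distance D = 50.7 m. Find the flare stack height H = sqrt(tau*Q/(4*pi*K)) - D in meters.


tau*Q/(4*pi*K) = 0.36 * 3884272 / (4 * pi * 2.13) = 52242.3
sqrt(52242.3) = 228.566
H = 228.566 - 50.7 = 177.9

177.9 m


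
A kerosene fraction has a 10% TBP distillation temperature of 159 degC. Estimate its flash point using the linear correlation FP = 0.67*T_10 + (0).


FP = 0.67 * 159 + (0) = 106.53

106.53 degC


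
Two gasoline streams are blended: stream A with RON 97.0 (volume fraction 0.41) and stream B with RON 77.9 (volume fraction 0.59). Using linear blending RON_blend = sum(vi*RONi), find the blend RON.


Linear blending: RON_blend = sum(vi * RONi)
Contribution 1: 0.41 * 97.0 = 39.77
Contribution 2: 0.59 * 77.9 = 45.961
RON_blend = 39.77 + 45.961 = 85.731

85.731


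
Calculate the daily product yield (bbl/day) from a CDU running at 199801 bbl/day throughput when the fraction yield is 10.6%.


Crude throughput = 199801 bbl/day
Fraction yield = 10.6%
yield = throughput * fraction / 100
yield = 199801 * 10.6 / 100 = 21178.906

21178.906 bbl/day


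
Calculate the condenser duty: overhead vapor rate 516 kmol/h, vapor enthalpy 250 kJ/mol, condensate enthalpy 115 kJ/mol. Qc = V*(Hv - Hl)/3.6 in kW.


Qc = 516 * (250 - 115) / 3.6 = 516 * 135 / 3.6 = 19350

19350 kW


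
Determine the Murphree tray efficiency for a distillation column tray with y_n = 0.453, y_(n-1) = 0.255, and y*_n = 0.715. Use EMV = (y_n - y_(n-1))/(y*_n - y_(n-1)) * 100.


Murphree vapor efficiency: EMV = (y_n - y_(n-1)) / (y*_n - y_(n-1)) * 100
EMV = (0.453 - 0.255) / (0.715 - 0.255) * 100 = 0.198 / 0.46 * 100 = 43.04

43.04 %


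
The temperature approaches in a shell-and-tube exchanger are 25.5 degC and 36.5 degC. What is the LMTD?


LMTD = (dT1 - dT2) / ln(dT1/dT2)
= (25.5 - 36.5) / ln(25.5 / 36.5) = -11 / -0.358634 = 30.67

30.67 degC


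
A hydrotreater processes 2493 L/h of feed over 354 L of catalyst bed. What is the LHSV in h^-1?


LHSV = volumetric feed rate / catalyst volume
= 2493 L/h / 354 L
= 7.042 h^-1

7.042 h^-1


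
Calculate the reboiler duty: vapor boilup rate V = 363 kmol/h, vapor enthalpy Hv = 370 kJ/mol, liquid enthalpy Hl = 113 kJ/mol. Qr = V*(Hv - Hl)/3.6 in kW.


Qr = 363 * (370 - 113) / 3.6 = 363 * 257 / 3.6 = 25910

25910 kW


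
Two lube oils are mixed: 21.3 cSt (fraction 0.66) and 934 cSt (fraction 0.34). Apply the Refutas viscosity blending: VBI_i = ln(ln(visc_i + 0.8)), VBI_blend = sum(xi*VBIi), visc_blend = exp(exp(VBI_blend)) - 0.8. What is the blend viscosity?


Refutas method: VBN_i = 14.534*ln(ln(visc_i + 0.8)) + 10.975, blended linearly by mass fraction; since VBN is linear in VBI_i = ln(ln(visc_i + 0.8)) and the fractions sum to 1, blend VBI directly: visc = exp(exp(VBI_blend)) - 0.8
VBI_1 = ln(ln(21.3 + 0.8)) = 1.12997
VBI_2 = ln(ln(934 + 0.8)) = 1.92284
VBI_blend = 0.66 * 1.12997 + 0.34 * 1.92284 = 1.39955
visc_blend = exp(exp(1.39955)) - 0.8 = 56.79

56.79 cSt


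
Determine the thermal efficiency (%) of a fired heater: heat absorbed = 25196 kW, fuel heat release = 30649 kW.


Furnace efficiency = Q_absorbed / Q_fuel * 100
= 25196 / 30649 * 100 = 82.21

82.21 %


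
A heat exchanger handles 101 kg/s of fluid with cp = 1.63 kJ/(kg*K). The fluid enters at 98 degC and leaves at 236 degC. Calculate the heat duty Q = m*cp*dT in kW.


Q = m_dot * cp * delta_T
delta_T = 236 - 98 = 138 K
Q = 101 * 1.63 * 138
= 164.63 * 138
= 22718.94 kW

22718.94 kW


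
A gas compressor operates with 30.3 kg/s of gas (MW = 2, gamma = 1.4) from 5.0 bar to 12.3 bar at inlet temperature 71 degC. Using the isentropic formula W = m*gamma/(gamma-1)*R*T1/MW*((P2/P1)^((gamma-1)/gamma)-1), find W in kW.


Isentropic work: W = m*(gamma/(gamma-1))*(R*T1/MW)*((P2/P1)^((gamma-1)/gamma) - 1)
T1 = 71 + 273.15 = 344.15 K
Pressure ratio = 12.3 / 5.0 = 2.46
Exponent = (1.4 - 1)/1.4 = 0.285714
(P2/P1)^exp - 1 = 2.46^0.285714 - 1 = 0.293289
W = 30.3 * 1.4 / 0.4 * 8.314 * 344.15 / 2 * 0.293289 = 44500

44500 kW


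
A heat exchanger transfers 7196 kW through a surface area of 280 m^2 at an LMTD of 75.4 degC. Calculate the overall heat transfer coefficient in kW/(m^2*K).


From Q = U*A*LMTD, U = Q / (A * LMTD)
U = 7196 / (280 * 75.4) = 7196 / 21112 = 0.3408

0.3408 kW/(m^2*K)


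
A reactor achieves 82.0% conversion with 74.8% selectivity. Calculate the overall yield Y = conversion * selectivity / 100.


Overall yield = conversion (%) * selectivity (%) / 100
Conversion = 82.0%, Selectivity = 74.8%
Y = 82.0 * 74.8 / 100
= 61.336 %

61.336 %


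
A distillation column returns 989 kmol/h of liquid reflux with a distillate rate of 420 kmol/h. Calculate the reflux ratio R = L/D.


Reflux ratio definition: R = L / D (liquid returned / distillate withdrawn)
L = 989 kmol/h, D = 420 kmol/h
R = 989 / 420 = 2.355

2.355


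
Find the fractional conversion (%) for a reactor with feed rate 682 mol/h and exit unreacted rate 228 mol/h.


X = (F_in - F_out) / F_in * 100
Moles reacted = 682 - 228 = 454
X = 454 / 682 * 100
= 0.6657 * 100
= 66.57 %

66.57 %


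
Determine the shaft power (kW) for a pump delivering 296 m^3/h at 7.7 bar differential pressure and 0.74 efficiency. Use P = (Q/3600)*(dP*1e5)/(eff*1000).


Q = 296 / 3600 = 0.0822222 m^3/s
P = 0.0822222 * (7.7 * 1e5) / 0.74 / 1000 = 85.56

85.56 kW


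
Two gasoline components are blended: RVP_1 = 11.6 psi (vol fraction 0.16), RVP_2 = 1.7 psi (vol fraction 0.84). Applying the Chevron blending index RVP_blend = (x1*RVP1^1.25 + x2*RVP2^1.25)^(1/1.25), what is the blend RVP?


Chevron index: RVP_blend = (sum xi*RVPi^1.25)^(1/1.25)
RVP^1.25 terms: 0.16 * 11.6^1.25 + 0.84 * 1.7^1.25 = 5.05583
RVP_blend = 5.05583^(1/1.25) = 3.656

3.656 psi


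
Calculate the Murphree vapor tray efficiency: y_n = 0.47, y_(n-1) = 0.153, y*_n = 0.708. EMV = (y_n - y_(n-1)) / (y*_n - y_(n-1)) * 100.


Murphree vapor efficiency: EMV = (y_n - y_(n-1)) / (y*_n - y_(n-1)) * 100
EMV = (0.47 - 0.153) / (0.708 - 0.153) * 100 = 0.317 / 0.555 * 100 = 57.12

57.12 %


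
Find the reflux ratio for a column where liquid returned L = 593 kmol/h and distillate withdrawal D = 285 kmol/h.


Reflux ratio definition: R = L / D (liquid returned / distillate withdrawn)
L = 593 kmol/h, D = 285 kmol/h
R = 593 / 285 = 2.081

2.081


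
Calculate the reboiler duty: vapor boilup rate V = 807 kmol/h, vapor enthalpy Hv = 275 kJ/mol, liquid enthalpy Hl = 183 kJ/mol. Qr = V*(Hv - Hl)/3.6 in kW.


Qr = 807 * (275 - 183) / 3.6 = 807 * 92 / 3.6 = 20620

20620 kW


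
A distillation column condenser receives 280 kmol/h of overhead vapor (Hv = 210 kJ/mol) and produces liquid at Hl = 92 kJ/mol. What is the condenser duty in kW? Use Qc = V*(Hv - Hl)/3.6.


Qc = 280 * (210 - 92) / 3.6 = 280 * 118 / 3.6 = 9178

9178 kW


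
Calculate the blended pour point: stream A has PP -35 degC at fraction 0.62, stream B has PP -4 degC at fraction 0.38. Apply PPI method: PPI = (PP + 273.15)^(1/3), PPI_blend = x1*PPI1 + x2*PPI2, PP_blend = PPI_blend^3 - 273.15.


PPI_1 = (-35 + 273.15)^(1/3) = 6.198456
PPI_2 = (-4 + 273.15)^(1/3) = 6.456514
PPI_blend = 0.62 * 6.198456 + 0.38 * 6.456514 = 6.296518
PP_blend = 6.296518^3 - 273.15 = 249.6326 - 273.15 = -23.52

-23.52 degC


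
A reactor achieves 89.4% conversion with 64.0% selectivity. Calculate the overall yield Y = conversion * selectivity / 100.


Overall yield = conversion (%) * selectivity (%) / 100
Conversion = 89.4%, Selectivity = 64.0%
Y = 89.4 * 64.0 / 100
= 57.216 %

57.216 %


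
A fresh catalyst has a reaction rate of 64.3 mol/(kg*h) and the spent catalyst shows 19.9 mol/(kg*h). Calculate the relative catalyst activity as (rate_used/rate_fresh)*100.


Activity (%) = (rate_used / rate_fresh) * 100
rate_used = 19.9, rate_fresh = 64.3
= (19.9 / 64.3) * 100
= 0.3095 * 100 = 30.95

30.95 %


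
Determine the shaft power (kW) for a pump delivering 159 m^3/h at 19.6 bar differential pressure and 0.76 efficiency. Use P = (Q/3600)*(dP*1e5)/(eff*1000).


Q = 159 / 3600 = 0.0441667 m^3/s
P = 0.0441667 * (19.6 * 1e5) / 0.76 / 1000 = 113.9

113.9 kW


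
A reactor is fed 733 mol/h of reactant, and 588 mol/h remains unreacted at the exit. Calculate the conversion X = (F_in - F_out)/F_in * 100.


X = (F_in - F_out) / F_in * 100
Moles reacted = 733 - 588 = 145
X = 145 / 733 * 100
= 0.1978 * 100
= 19.78 %

19.78 %


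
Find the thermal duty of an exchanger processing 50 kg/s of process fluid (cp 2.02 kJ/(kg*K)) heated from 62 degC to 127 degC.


Q = m_dot * cp * delta_T
delta_T = 127 - 62 = 65 K
Q = 50 * 2.02 * 65
= 101 * 65
= 6565 kW

6565 kW


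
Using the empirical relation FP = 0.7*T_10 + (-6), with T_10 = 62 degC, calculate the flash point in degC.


FP = 0.7 * 62 + (-6) = 37.4

37.4 degC


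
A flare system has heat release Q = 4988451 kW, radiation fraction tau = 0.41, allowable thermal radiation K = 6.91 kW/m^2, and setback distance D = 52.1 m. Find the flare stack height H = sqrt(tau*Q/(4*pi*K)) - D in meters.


tau*Q/(4*pi*K) = 0.41 * 4988451 / (4 * pi * 6.91) = 23553.8
sqrt(23553.8) = 153.472
H = 153.472 - 52.1 = 101.4

101.4 m


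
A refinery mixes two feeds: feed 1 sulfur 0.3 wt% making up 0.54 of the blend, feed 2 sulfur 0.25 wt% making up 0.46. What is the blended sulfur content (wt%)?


Linear sulfur blending: S_blend = x1*S1 + x2*S2
Contribution 1: 0.54 * 0.3 = 0.162 wt%
Contribution 2: 0.46 * 0.25 = 0.115 wt%
S_blend = 0.162 + 0.115 = 0.277

0.277 wt%


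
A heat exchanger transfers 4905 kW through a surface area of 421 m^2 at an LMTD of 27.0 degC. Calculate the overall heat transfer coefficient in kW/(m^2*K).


From Q = U*A*LMTD, U = Q / (A * LMTD)
U = 4905 / (421 * 27.0) = 4905 / 11367 = 0.4315

0.4315 kW/(m^2*K)


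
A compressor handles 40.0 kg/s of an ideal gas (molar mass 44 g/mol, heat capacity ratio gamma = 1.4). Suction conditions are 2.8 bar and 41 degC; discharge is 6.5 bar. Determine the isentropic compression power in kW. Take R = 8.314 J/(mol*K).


Isentropic work: W = m*(gamma/(gamma-1))*(R*T1/MW)*((P2/P1)^((gamma-1)/gamma) - 1)
T1 = 41 + 273.15 = 314.15 K
Pressure ratio = 6.5 / 2.8 = 2.32143
Exponent = (1.4 - 1)/1.4 = 0.285714
(P2/P1)^exp - 1 = 2.32143^0.285714 - 1 = 0.272042
W = 40.0 * 1.4 / 0.4 * 8.314 * 314.15 / 44 * 0.272042 = 2261

2261 kW


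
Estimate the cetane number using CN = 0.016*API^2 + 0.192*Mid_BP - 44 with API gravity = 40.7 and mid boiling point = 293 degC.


CN = 0.016 * 40.7^2 + 0.192 * 293 - 44
CN = 26.50384 + 56.256 - 44 = 38.75984

38.75984


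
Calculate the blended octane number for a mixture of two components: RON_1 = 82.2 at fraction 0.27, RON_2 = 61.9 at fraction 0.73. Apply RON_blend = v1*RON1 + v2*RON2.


Linear blending: RON_blend = sum(vi * RONi)
Contribution 1: 0.27 * 82.2 = 22.194
Contribution 2: 0.73 * 61.9 = 45.187
RON_blend = 22.194 + 45.187 = 67.381

67.381


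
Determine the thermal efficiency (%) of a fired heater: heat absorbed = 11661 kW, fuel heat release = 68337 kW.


Furnace efficiency = Q_absorbed / Q_fuel * 100
= 11661 / 68337 * 100 = 17.06

17.06 %


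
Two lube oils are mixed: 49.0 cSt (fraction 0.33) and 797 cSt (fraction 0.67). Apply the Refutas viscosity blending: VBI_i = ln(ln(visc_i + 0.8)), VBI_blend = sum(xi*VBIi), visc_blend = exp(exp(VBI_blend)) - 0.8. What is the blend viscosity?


Refutas method: VBN_i = 14.534*ln(ln(visc_i + 0.8)) + 10.975, blended linearly by mass fraction; since VBN is linear in VBI_i = ln(ln(visc_i + 0.8)) and the fractions sum to 1, blend VBI directly: visc = exp(exp(VBI_blend)) - 0.8
VBI_1 = ln(ln(49.0 + 0.8)) = 1.36303
VBI_2 = ln(ln(797 + 0.8)) = 1.8994
VBI_blend = 0.33 * 1.36303 + 0.67 * 1.8994 = 1.7224
visc_blend = exp(exp(1.7224)) - 0.8 = 269.1

269.1 cSt


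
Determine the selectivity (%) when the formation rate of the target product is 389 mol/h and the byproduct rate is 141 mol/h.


Selectivity = desired / (desired + undesired) * 100
Total products = 389 + 141 = 530 mol/h
S = 389 / 530 * 100
= 0.7340 * 100
= 73.40 %

73.40 %


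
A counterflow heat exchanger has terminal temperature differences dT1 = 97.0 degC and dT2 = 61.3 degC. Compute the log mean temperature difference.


LMTD = (dT1 - dT2) / ln(dT1/dT2)
= (97.0 - 61.3) / ln(97.0 / 61.3) = 35.7 / 0.458931 = 77.79

77.79 degC


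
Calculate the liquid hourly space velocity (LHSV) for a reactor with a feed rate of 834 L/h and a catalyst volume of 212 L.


LHSV = volumetric feed rate / catalyst volume
= 834 L/h / 212 L
= 3.934 h^-1

3.934 h^-1


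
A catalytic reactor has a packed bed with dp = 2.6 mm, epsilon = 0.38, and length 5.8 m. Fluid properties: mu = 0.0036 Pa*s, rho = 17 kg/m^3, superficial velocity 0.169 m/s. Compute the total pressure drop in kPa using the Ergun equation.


dp = 2.6 mm = 0.0026 m
Viscous term = 150*0.0036*0.169*(1-0.38)^2 / (0.0026^2*0.38^3) = 94572.8
Inertial term = 1.75*17*0.169^2*(1-0.38) / (0.0026*0.38^3) = 3692.56
dP/L = 94572.8 + 3692.56 = 98265.4 Pa/m
dP = 98265.4 * 5.8 / 1000 = 569.9 kPa

569.9 kPa


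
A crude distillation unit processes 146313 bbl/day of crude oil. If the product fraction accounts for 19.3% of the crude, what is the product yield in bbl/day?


Crude throughput = 146313 bbl/day
Fraction yield = 19.3%
yield = throughput * fraction / 100
yield = 146313 * 19.3 / 100 = 28238.409

28238.409 bbl/day


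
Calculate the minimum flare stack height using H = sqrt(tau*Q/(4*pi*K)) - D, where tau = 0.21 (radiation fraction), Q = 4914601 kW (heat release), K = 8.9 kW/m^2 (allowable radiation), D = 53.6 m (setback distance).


tau*Q/(4*pi*K) = 0.21 * 4914601 / (4 * pi * 8.9) = 9228
sqrt(9228) = 96.0625
H = 96.0625 - 53.6 = 42.46

42.46 m


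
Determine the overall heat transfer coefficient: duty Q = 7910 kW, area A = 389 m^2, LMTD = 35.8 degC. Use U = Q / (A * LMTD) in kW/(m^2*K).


From Q = U*A*LMTD, U = Q / (A * LMTD)
U = 7910 / (389 * 35.8) = 7910 / 13926.2 = 0.5680

0.5680 kW/(m^2*K)


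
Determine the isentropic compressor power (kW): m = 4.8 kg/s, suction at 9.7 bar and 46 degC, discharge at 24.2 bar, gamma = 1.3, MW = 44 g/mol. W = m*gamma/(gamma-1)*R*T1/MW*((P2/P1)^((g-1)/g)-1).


Isentropic work: W = m*(gamma/(gamma-1))*(R*T1/MW)*((P2/P1)^((gamma-1)/gamma) - 1)
T1 = 46 + 273.15 = 319.15 K
Pressure ratio = 24.2 / 9.7 = 2.49485
Exponent = (1.3 - 1)/1.3 = 0.230769
(P2/P1)^exp - 1 = 2.49485^0.230769 - 1 = 0.234882
W = 4.8 * 1.3 / 0.3 * 8.314 * 319.15 / 44 * 0.234882 = 294.6

294.6 kW


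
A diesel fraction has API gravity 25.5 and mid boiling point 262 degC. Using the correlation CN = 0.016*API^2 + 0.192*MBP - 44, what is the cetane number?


CN = 0.016 * 25.5^2 + 0.192 * 262 - 44
CN = 10.404 + 50.304 - 44 = 16.708

16.708


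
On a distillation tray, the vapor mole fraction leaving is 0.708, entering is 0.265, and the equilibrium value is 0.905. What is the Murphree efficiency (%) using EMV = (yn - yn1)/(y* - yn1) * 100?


Murphree vapor efficiency: EMV = (y_n - y_(n-1)) / (y*_n - y_(n-1)) * 100
EMV = (0.708 - 0.265) / (0.905 - 0.265) * 100 = 0.443 / 0.64 * 100 = 69.22

69.22 %


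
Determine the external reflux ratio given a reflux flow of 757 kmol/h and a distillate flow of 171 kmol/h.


Reflux ratio definition: R = L / D (liquid returned / distillate withdrawn)
L = 757 kmol/h, D = 171 kmol/h
R = 757 / 171 = 4.427

4.427


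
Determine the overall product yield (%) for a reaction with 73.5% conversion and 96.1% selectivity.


Overall yield = conversion (%) * selectivity (%) / 100
Conversion = 73.5%, Selectivity = 96.1%
Y = 73.5 * 96.1 / 100
= 70.6335 %

70.6335 %


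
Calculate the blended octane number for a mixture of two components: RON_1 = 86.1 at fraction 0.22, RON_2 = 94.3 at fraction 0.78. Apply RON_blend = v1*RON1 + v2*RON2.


Linear blending: RON_blend = sum(vi * RONi)
Contribution 1: 0.22 * 86.1 = 18.942
Contribution 2: 0.78 * 94.3 = 73.554
RON_blend = 18.942 + 73.554 = 92.496

92.496


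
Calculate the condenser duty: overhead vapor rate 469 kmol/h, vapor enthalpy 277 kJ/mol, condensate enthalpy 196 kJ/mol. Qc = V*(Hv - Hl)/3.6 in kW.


Qc = 469 * (277 - 196) / 3.6 = 469 * 81 / 3.6 = 10550

10550 kW


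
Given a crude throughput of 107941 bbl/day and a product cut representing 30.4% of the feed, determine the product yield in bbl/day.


Crude throughput = 107941 bbl/day
Fraction yield = 30.4%
yield = throughput * fraction / 100
yield = 107941 * 30.4 / 100 = 32814.064

32814.064 bbl/day


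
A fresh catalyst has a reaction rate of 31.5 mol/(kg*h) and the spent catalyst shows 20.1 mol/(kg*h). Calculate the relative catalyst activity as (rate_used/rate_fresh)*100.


Activity (%) = (rate_used / rate_fresh) * 100
rate_used = 20.1, rate_fresh = 31.5
= (20.1 / 31.5) * 100
= 0.6381 * 100 = 63.81

63.81 %


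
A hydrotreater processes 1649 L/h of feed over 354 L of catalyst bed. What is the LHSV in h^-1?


LHSV = volumetric feed rate / catalyst volume
= 1649 L/h / 354 L
= 4.658 h^-1

4.658 h^-1


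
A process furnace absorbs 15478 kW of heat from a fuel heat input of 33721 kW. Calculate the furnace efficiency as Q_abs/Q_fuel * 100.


Furnace efficiency = Q_absorbed / Q_fuel * 100
= 15478 / 33721 * 100 = 45.90

45.90 %


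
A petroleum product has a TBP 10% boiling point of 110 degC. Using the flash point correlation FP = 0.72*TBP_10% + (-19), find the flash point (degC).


FP = 0.72 * 110 + (-19) = 60.2

60.2 degC


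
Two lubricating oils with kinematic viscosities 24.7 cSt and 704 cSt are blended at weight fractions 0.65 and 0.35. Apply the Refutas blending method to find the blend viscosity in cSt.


Refutas method: VBN_i = 14.534*ln(ln(visc_i + 0.8)) + 10.975, blended linearly by mass fraction; since VBN is linear in VBI_i = ln(ln(visc_i + 0.8)) and the fractions sum to 1, blend VBI directly: visc = exp(exp(VBI_blend)) - 0.8
VBI_1 = ln(ln(24.7 + 0.8)) = 1.17517
VBI_2 = ln(ln(704 + 0.8)) = 1.88067
VBI_blend = 0.65 * 1.17517 + 0.35 * 1.88067 = 1.4221
visc_blend = exp(exp(1.4221)) - 0.8 = 62.37

62.37 cSt


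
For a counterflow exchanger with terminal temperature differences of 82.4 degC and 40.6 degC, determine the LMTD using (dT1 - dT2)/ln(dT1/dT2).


LMTD = (dT1 - dT2) / ln(dT1/dT2)
= (82.4 - 40.6) / ln(82.4 / 40.6) = 41.8 / 0.707817 = 59.05

59.05 degC


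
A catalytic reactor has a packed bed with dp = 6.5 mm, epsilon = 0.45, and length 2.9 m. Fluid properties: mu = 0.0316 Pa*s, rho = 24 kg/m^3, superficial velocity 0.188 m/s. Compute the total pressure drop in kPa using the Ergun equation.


dp = 6.5 mm = 0.0065 m
Viscous term = 150*0.0316*0.188*(1-0.45)^2 / (0.0065^2*0.45^3) = 70016
Inertial term = 1.75*24*0.188^2*(1-0.45) / (0.0065*0.45^3) = 1378.4
dP/L = 70016 + 1378.4 = 71394.4 Pa/m
dP = 71394.4 * 2.9 / 1000 = 207.0 kPa

207.0 kPa


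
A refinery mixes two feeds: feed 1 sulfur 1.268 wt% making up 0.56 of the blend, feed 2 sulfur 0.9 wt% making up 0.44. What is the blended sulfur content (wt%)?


Linear sulfur blending: S_blend = x1*S1 + x2*S2
Contribution 1: 0.56 * 1.268 = 0.71008 wt%
Contribution 2: 0.44 * 0.9 = 0.396 wt%
S_blend = 0.71008 + 0.396 = 1.10608

1.10608 wt%


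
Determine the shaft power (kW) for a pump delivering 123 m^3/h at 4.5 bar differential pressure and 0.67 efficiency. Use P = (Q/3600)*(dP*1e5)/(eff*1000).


Q = 123 / 3600 = 0.0341667 m^3/s
P = 0.0341667 * (4.5 * 1e5) / 0.67 / 1000 = 22.95

22.95 kW


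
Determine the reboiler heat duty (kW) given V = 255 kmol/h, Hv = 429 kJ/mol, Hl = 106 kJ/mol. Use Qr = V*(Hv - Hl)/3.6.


Qr = 255 * (429 - 106) / 3.6 = 255 * 323 / 3.6 = 22880

22880 kW


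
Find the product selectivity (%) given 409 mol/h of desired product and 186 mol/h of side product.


Selectivity = desired / (desired + undesired) * 100
Total products = 409 + 186 = 595 mol/h
S = 409 / 595 * 100
= 0.6874 * 100
= 68.74 %

68.74 %


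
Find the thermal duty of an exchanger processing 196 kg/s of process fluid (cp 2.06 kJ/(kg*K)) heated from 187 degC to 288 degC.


Q = m_dot * cp * delta_T
delta_T = 288 - 187 = 101 K
Q = 196 * 2.06 * 101
= 403.76 * 101
= 40779.76 kW

40779.76 kW


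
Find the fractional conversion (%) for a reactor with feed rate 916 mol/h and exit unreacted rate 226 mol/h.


X = (F_in - F_out) / F_in * 100
Moles reacted = 916 - 226 = 690
X = 690 / 916 * 100
= 0.7533 * 100
= 75.33 %

75.33 %


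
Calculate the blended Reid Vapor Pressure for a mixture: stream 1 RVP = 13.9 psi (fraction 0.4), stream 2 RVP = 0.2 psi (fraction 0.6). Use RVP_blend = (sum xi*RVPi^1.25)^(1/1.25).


Chevron index: RVP_blend = (sum xi*RVPi^1.25)^(1/1.25)
RVP^1.25 terms: 0.4 * 13.9^1.25 + 0.6 * 0.2^1.25 = 10.8159
RVP_blend = 10.8159^(1/1.25) = 6.718

6.718 psi


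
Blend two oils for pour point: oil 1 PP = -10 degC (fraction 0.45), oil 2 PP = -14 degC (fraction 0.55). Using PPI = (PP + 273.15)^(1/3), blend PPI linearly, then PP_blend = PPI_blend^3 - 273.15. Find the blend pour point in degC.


PPI_1 = (-10 + 273.15)^(1/3) = 6.408176
PPI_2 = (-14 + 273.15)^(1/3) = 6.375541
PPI_blend = 0.45 * 6.408176 + 0.55 * 6.375541 = 6.390227
PP_blend = 6.390227^3 - 273.15 = 260.9449 - 273.15 = -12.21

-12.21 degC


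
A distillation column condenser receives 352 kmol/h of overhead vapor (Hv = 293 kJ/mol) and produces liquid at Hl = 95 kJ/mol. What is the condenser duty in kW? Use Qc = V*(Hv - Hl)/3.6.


Qc = 352 * (293 - 95) / 3.6 = 352 * 198 / 3.6 = 19360

19360 kW


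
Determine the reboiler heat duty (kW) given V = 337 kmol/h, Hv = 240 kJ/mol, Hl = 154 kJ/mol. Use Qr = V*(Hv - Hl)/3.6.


Qr = 337 * (240 - 154) / 3.6 = 337 * 86 / 3.6 = 8051

8051 kW


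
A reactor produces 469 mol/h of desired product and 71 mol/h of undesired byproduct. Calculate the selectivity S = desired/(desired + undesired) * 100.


Selectivity = desired / (desired + undesired) * 100
Total products = 469 + 71 = 540 mol/h
S = 469 / 540 * 100
= 0.8685 * 100
= 86.85 %

86.85 %


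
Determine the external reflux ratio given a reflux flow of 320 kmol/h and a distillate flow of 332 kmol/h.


Reflux ratio definition: R = L / D (liquid returned / distillate withdrawn)
L = 320 kmol/h, D = 332 kmol/h
R = 320 / 332 = 0.9639

0.9639


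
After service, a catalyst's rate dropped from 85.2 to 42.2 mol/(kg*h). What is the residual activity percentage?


Activity (%) = (rate_used / rate_fresh) * 100
rate_used = 42.2, rate_fresh = 85.2
= (42.2 / 85.2) * 100
= 0.4953 * 100 = 49.53

49.53 %


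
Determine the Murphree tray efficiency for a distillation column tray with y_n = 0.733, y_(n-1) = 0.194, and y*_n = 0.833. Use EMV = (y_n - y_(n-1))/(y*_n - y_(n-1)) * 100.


Murphree vapor efficiency: EMV = (y_n - y_(n-1)) / (y*_n - y_(n-1)) * 100
EMV = (0.733 - 0.194) / (0.833 - 0.194) * 100 = 0.539 / 0.639 * 100 = 84.35

84.35 %


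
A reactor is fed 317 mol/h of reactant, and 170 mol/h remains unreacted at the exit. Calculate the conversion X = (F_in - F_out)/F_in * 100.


X = (F_in - F_out) / F_in * 100
Moles reacted = 317 - 170 = 147
X = 147 / 317 * 100
= 0.4637 * 100
= 46.37 %

46.37 %


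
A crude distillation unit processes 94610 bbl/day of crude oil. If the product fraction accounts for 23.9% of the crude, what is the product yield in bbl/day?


Crude throughput = 94610 bbl/day
Fraction yield = 23.9%
yield = throughput * fraction / 100
yield = 94610 * 23.9 / 100 = 22611.79

22611.79 bbl/day


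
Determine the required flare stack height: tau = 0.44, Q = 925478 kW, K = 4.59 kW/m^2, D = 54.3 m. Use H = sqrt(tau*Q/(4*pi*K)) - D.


tau*Q/(4*pi*K) = 0.44 * 925478 / (4 * pi * 4.59) = 7059.86
sqrt(7059.86) = 84.023
H = 84.023 - 54.3 = 29.72

29.72 m


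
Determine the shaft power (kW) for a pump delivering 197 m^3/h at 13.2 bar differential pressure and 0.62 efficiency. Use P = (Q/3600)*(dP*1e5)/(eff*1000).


Q = 197 / 3600 = 0.0547222 m^3/s
P = 0.0547222 * (13.2 * 1e5) / 0.62 / 1000 = 116.5

116.5 kW


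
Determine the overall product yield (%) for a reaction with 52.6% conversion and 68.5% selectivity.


Overall yield = conversion (%) * selectivity (%) / 100
Conversion = 52.6%, Selectivity = 68.5%
Y = 52.6 * 68.5 / 100
= 36.031 %

36.031 %


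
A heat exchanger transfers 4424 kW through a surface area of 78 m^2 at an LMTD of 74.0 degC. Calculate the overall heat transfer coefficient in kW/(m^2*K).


From Q = U*A*LMTD, U = Q / (A * LMTD)
U = 4424 / (78 * 74.0) = 4424 / 5772 = 0.7665

0.7665 kW/(m^2*K)


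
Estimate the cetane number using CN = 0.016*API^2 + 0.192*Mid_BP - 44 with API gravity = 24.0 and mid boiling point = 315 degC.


CN = 0.016 * 24.0^2 + 0.192 * 315 - 44
CN = 9.216 + 60.48 - 44 = 25.696

25.696


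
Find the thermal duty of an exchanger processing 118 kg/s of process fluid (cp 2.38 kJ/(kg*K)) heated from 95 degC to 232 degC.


Q = m_dot * cp * delta_T
delta_T = 232 - 95 = 137 K
Q = 118 * 2.38 * 137
= 280.84 * 137
= 38475.08 kW

38475.08 kW


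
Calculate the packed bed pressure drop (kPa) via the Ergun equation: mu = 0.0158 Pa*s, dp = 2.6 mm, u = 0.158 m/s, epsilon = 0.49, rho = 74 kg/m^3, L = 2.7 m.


dp = 2.6 mm = 0.0026 m
Viscous term = 150*0.0158*0.158*(1-0.49)^2 / (0.0026^2*0.49^3) = 122465
Inertial term = 1.75*74*0.158^2*(1-0.49) / (0.0026*0.49^3) = 5390.05
dP/L = 122465 + 5390.05 = 127855 Pa/m
dP = 127855 * 2.7 / 1000 = 345.2 kPa

345.2 kPa


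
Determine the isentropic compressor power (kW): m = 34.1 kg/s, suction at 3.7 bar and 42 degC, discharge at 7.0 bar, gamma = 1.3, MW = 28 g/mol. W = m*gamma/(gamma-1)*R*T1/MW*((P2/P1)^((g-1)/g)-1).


Isentropic work: W = m*(gamma/(gamma-1))*(R*T1/MW)*((P2/P1)^((gamma-1)/gamma) - 1)
T1 = 42 + 273.15 = 315.15 K
Pressure ratio = 7.0 / 3.7 = 1.89189
Exponent = (1.3 - 1)/1.3 = 0.230769
(P2/P1)^exp - 1 = 1.89189^0.230769 - 1 = 0.158508
W = 34.1 * 1.3 / 0.3 * 8.314 * 315.15 / 28 * 0.158508 = 2192

2192 kW


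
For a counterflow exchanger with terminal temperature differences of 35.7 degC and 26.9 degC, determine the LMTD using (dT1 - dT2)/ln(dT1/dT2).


LMTD = (dT1 - dT2) / ln(dT1/dT2)
= (35.7 - 26.9) / ln(35.7 / 26.9) = 8.8 / 0.283024 = 31.09

31.09 degC


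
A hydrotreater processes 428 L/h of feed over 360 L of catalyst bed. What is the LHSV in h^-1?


LHSV = volumetric feed rate / catalyst volume
= 428 L/h / 360 L
= 1.189 h^-1

1.189 h^-1


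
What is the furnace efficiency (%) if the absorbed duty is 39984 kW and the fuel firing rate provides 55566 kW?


Furnace efficiency = Q_absorbed / Q_fuel * 100
= 39984 / 55566 * 100 = 71.96

71.96 %
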